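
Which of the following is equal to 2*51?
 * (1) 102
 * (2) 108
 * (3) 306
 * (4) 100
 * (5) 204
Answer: 1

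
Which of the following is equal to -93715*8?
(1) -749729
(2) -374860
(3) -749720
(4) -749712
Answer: 3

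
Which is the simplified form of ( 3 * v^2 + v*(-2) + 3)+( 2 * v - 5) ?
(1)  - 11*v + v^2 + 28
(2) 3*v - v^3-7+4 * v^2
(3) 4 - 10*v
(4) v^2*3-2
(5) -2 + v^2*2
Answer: 4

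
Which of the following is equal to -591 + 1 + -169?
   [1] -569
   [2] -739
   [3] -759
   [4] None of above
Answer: 3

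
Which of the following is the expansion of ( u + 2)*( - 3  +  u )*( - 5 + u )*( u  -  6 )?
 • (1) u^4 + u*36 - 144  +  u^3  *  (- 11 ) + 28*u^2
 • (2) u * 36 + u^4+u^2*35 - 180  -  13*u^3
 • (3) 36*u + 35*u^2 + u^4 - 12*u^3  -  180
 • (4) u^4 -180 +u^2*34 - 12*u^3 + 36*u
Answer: 3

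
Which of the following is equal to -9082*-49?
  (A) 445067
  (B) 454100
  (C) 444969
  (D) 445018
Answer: D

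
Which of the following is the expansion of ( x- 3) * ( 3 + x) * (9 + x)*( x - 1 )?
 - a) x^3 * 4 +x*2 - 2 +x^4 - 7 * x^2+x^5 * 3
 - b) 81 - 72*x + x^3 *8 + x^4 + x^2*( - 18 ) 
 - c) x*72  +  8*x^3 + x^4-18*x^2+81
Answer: b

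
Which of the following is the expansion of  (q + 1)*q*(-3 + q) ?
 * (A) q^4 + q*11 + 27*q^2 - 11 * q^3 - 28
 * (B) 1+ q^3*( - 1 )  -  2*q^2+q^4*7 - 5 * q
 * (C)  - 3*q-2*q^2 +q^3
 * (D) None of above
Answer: C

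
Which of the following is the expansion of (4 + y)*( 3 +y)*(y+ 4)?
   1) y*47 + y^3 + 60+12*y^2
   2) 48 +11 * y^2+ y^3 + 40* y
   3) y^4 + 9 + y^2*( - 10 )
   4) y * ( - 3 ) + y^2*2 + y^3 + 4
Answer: 2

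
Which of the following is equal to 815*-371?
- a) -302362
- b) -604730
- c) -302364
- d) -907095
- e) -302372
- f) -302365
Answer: f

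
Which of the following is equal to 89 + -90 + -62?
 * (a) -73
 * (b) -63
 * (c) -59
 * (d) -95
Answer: b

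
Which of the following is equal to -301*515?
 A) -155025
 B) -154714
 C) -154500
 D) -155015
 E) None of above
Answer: D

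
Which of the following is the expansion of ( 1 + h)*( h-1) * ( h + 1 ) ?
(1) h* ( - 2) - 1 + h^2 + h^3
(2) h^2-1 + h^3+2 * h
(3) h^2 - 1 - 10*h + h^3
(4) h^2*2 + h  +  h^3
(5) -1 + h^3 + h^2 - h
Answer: 5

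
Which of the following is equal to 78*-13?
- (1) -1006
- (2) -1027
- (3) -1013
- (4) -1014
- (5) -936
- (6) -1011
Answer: 4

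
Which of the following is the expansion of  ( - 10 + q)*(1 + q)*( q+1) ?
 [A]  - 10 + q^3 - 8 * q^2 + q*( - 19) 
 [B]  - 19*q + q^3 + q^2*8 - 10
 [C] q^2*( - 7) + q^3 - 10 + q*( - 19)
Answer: A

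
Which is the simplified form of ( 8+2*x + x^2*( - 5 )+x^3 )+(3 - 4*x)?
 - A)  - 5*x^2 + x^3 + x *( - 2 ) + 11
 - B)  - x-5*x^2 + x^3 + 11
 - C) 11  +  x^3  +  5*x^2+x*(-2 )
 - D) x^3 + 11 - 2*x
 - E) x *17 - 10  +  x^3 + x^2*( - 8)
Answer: A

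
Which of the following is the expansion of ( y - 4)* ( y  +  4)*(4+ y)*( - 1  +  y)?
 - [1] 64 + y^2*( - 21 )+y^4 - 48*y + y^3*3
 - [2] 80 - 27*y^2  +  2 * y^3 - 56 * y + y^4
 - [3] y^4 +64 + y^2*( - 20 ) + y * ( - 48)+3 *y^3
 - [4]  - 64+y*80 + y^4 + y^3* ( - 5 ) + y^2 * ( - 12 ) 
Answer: 3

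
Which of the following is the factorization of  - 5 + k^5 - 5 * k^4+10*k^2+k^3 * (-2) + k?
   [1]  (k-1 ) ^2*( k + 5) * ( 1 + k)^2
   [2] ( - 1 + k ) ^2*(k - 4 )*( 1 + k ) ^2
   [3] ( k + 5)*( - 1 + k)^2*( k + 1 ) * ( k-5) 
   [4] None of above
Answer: 4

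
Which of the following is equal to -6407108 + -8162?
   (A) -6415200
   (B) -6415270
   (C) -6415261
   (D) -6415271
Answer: B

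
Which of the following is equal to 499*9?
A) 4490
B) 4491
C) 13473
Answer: B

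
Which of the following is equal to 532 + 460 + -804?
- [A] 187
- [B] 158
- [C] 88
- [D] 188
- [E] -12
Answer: D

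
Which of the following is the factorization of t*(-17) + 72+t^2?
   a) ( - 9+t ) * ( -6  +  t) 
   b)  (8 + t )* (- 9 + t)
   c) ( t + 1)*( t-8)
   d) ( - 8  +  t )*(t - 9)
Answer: d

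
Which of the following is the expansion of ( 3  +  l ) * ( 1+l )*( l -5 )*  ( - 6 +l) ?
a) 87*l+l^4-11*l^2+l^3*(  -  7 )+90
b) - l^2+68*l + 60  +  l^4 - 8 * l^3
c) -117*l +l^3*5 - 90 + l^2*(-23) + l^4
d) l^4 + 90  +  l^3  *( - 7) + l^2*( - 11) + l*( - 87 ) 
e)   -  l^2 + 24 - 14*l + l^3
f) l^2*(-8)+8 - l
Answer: a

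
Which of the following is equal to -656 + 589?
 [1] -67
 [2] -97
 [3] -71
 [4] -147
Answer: 1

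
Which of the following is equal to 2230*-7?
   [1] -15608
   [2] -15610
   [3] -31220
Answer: 2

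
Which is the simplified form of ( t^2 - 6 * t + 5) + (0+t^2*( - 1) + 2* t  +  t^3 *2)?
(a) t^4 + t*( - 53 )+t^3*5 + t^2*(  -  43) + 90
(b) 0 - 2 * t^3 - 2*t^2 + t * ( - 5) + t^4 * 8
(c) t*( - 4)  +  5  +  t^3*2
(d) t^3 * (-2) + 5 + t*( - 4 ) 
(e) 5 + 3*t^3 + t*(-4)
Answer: c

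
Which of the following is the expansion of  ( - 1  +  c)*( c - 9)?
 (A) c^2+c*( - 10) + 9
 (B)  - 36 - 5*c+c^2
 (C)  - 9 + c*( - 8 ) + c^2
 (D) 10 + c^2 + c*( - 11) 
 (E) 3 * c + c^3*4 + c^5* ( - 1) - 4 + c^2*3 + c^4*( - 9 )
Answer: A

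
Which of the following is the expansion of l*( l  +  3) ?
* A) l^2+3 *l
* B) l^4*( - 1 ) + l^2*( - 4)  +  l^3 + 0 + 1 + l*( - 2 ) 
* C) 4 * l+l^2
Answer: A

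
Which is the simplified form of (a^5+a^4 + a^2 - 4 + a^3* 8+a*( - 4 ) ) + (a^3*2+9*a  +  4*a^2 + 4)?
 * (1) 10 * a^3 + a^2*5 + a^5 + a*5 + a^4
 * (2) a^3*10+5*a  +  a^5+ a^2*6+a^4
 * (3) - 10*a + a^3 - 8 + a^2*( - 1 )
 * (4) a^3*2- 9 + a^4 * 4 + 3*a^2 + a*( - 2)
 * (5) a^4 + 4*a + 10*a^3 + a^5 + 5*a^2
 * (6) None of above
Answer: 1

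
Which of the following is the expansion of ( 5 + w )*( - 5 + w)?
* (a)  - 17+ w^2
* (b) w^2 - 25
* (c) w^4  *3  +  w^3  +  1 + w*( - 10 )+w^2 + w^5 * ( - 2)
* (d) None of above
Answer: b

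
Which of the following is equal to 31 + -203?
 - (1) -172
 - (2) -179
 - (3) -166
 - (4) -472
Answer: 1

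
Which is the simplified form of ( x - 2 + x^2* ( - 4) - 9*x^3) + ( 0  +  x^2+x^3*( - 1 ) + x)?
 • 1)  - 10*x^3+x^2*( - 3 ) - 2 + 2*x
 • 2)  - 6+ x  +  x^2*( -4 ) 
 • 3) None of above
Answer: 1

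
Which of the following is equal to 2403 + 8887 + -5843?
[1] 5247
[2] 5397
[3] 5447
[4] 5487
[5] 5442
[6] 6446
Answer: 3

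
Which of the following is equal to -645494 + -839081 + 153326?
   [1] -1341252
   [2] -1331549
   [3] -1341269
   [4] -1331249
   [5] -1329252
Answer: 4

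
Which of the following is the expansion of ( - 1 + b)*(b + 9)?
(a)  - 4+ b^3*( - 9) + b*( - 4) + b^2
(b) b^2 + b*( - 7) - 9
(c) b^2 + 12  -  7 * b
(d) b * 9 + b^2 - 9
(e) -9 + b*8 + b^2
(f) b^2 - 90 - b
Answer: e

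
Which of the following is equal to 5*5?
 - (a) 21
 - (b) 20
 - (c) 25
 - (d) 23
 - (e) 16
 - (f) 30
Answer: c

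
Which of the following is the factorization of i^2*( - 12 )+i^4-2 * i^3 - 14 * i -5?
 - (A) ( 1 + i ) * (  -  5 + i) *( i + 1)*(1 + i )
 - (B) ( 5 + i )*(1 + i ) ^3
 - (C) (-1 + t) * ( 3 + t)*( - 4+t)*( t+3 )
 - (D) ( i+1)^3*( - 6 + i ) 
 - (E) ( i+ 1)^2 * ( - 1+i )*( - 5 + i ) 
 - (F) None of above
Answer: A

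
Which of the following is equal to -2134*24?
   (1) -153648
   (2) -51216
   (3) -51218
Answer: 2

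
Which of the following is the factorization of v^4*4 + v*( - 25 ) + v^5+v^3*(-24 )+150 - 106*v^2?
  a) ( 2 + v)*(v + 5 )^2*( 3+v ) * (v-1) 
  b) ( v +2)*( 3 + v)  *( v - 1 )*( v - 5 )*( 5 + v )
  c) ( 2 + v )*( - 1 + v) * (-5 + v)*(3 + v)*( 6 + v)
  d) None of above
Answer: b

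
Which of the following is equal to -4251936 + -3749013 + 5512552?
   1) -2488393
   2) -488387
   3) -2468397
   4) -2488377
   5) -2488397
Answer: 5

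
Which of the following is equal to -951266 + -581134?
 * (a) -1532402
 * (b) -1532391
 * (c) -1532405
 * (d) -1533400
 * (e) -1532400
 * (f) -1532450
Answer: e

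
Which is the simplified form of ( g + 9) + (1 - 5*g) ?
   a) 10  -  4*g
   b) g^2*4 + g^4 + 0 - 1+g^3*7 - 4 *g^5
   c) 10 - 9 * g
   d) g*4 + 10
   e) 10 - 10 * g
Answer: a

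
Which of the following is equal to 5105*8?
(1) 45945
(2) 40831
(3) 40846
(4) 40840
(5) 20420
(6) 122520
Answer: 4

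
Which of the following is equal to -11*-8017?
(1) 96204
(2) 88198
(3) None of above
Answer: 3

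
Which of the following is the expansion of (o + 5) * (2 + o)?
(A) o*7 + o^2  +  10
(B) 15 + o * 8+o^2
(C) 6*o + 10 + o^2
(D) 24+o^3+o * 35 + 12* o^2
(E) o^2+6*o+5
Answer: A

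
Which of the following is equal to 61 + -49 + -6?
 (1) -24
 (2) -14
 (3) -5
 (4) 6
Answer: 4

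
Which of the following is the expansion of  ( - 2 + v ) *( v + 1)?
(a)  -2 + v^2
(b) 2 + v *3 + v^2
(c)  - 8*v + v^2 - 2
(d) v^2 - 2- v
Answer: d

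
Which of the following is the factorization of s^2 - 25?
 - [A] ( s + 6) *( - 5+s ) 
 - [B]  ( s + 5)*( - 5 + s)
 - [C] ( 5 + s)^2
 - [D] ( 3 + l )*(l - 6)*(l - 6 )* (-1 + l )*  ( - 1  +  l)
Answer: B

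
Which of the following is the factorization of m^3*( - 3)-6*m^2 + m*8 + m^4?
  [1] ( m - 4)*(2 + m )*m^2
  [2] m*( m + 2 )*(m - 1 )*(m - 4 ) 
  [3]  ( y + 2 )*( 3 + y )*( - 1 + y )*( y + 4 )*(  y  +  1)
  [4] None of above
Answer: 2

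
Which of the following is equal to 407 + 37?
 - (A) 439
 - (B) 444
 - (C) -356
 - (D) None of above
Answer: B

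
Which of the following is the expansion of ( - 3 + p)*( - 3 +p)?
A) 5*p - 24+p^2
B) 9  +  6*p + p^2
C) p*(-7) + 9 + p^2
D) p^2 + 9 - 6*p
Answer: D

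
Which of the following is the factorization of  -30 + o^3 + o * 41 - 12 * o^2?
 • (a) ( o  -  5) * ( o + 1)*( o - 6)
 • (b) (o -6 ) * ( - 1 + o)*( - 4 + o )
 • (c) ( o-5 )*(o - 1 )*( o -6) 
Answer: c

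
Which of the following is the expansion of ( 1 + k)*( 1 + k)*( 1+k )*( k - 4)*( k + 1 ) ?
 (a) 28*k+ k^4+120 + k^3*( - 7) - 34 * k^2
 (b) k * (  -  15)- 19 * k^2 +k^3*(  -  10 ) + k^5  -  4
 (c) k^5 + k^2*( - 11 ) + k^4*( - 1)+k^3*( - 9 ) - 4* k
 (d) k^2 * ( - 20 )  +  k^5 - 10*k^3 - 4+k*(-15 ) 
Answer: d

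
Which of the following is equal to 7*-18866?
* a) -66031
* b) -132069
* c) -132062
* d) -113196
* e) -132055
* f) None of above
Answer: c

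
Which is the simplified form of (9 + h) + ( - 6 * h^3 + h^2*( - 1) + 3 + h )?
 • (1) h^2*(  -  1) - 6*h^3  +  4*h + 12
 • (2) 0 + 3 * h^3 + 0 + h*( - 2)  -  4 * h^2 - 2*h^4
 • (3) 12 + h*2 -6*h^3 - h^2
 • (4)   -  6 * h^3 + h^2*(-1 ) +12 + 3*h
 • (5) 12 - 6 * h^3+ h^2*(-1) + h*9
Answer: 3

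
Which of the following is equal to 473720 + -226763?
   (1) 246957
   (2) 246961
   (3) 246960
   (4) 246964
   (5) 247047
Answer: 1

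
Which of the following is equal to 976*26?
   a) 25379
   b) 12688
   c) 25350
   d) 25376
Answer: d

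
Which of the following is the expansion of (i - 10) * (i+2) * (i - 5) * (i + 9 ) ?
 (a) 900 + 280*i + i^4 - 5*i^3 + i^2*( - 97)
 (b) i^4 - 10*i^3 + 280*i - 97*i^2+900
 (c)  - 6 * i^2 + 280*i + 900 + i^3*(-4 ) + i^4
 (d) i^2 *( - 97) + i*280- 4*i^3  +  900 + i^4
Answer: d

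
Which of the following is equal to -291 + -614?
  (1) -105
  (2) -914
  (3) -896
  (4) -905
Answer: 4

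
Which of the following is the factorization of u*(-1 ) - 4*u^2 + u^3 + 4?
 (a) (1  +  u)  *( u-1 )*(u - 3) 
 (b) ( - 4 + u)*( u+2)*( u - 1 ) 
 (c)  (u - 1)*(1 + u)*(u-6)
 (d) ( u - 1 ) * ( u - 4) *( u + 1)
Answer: d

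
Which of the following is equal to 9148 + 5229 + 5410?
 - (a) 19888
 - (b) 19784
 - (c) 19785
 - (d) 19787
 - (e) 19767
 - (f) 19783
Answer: d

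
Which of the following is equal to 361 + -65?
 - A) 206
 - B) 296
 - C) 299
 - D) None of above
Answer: B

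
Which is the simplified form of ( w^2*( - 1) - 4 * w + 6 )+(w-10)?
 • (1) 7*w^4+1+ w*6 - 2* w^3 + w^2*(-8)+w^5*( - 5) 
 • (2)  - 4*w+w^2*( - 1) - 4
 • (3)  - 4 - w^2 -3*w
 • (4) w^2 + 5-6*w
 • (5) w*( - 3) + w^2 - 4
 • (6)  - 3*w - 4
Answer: 3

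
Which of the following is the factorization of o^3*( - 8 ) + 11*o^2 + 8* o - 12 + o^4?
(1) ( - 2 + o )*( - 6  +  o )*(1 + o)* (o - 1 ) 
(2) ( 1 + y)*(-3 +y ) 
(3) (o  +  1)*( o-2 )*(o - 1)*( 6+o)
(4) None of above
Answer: 1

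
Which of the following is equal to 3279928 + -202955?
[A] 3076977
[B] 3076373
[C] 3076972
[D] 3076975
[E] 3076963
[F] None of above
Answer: F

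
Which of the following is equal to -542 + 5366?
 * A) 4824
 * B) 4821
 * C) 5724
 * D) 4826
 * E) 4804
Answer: A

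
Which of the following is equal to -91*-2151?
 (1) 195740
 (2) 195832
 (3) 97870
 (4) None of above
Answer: 4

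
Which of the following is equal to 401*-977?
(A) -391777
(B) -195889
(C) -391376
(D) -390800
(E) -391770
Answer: A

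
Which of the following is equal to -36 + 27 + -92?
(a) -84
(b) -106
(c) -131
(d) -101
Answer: d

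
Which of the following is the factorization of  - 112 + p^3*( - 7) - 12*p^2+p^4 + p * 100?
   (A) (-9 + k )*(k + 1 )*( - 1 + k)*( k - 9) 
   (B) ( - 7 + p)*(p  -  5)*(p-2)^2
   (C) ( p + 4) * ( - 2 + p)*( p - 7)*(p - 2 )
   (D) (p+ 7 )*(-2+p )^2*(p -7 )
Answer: C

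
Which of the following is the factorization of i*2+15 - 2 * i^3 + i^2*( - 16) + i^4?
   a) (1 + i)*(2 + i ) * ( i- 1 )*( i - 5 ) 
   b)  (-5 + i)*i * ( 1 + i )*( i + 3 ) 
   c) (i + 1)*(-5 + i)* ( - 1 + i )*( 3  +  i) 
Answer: c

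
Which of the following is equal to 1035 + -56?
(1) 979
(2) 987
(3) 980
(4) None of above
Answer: 1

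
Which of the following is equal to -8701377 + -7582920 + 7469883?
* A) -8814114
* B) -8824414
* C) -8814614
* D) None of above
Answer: D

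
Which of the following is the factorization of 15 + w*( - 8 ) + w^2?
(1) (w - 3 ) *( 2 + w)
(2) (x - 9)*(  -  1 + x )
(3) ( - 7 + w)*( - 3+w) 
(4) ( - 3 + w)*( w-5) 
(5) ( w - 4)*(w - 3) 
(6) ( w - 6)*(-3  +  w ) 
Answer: 4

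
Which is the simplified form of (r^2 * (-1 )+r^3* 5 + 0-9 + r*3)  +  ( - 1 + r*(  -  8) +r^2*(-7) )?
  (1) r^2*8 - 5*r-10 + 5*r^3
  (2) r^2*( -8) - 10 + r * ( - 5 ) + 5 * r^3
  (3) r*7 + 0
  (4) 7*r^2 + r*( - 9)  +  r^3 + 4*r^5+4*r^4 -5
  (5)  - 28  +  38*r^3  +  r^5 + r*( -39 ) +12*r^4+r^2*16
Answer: 2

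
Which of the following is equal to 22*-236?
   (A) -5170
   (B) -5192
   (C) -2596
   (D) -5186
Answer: B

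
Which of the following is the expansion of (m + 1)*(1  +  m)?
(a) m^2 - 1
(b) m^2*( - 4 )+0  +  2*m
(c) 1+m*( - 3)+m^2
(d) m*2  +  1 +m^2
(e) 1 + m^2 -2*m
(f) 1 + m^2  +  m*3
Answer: d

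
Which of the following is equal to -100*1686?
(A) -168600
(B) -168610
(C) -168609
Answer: A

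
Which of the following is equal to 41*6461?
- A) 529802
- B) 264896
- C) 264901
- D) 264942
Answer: C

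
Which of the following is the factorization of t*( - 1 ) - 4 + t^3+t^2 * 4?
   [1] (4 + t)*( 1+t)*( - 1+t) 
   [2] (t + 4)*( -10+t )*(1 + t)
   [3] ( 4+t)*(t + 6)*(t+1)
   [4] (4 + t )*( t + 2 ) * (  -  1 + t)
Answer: 1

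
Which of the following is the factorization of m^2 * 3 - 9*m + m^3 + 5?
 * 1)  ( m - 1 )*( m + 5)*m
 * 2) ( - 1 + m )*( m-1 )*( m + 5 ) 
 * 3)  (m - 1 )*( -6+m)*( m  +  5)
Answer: 2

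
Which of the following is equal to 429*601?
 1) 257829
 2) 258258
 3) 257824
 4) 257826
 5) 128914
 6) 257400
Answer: 1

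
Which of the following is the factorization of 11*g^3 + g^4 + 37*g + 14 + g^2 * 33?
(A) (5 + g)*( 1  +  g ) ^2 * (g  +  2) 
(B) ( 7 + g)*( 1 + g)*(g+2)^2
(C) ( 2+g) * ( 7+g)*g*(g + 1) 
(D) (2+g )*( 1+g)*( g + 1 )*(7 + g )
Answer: D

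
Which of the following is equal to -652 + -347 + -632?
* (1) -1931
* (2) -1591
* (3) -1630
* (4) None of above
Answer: 4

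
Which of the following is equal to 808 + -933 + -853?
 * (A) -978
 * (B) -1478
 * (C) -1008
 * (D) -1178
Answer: A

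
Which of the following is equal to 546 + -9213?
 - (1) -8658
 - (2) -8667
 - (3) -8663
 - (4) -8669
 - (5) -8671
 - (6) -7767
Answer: 2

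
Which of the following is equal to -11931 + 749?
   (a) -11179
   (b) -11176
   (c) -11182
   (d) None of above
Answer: c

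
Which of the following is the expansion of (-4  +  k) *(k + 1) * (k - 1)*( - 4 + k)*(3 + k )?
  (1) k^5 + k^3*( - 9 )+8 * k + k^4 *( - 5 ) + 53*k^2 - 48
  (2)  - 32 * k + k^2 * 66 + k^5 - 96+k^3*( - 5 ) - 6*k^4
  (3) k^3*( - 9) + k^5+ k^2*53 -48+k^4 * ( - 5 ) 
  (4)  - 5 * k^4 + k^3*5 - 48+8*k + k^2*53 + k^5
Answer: 1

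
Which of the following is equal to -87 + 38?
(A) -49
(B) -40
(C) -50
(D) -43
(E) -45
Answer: A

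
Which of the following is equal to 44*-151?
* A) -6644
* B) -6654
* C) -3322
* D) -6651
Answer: A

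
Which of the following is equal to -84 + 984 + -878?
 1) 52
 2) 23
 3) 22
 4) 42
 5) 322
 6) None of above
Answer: 3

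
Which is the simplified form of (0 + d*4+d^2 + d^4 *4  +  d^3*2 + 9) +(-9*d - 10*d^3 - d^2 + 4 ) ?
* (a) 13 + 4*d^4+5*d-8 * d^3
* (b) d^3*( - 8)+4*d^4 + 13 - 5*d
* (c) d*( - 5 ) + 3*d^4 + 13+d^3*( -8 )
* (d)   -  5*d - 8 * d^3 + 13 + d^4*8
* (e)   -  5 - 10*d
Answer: b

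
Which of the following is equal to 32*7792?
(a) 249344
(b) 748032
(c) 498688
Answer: a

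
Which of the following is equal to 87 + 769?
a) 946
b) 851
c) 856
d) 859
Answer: c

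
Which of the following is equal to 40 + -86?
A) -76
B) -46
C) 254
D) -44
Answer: B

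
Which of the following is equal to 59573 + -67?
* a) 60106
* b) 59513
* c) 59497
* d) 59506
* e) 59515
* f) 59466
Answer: d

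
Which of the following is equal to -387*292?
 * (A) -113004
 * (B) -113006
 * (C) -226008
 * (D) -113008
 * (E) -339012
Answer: A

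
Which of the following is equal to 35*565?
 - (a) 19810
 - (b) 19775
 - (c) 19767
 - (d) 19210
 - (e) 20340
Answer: b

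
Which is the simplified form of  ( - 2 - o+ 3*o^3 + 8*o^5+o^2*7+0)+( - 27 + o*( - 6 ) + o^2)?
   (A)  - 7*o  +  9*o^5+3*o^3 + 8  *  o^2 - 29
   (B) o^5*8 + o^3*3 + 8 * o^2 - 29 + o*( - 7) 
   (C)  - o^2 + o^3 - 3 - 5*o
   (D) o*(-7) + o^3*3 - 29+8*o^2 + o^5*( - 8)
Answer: B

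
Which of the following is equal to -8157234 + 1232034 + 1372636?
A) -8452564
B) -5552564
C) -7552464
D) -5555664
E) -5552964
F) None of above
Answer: B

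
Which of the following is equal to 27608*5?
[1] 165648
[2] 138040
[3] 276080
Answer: 2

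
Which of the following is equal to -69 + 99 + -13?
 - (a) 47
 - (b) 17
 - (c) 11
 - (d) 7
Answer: b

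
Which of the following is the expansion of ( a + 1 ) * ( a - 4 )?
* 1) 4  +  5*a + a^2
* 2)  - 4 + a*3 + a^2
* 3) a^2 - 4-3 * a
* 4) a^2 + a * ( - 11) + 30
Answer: 3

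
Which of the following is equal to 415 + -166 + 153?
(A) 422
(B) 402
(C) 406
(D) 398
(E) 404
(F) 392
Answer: B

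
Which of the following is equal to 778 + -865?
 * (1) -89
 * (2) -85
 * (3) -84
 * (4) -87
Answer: 4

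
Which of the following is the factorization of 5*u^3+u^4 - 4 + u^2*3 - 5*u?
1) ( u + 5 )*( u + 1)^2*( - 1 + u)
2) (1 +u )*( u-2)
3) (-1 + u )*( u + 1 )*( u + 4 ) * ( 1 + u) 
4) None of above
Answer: 3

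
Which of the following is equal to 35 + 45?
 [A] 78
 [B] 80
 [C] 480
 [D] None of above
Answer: B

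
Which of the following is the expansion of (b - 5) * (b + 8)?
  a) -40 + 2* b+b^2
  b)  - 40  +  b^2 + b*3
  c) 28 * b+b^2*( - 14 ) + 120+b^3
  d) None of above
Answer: b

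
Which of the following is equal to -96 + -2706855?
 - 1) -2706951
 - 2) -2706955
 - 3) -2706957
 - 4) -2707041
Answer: 1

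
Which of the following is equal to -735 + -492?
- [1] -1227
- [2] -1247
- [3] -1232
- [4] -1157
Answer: 1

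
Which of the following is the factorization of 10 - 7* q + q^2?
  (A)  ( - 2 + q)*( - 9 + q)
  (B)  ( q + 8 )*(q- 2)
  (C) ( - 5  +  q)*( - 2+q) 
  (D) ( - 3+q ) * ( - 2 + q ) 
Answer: C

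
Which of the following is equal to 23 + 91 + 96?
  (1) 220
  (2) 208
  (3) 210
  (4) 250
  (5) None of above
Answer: 3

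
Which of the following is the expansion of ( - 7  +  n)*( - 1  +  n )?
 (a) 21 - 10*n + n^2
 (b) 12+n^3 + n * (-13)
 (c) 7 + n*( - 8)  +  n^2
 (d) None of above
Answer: c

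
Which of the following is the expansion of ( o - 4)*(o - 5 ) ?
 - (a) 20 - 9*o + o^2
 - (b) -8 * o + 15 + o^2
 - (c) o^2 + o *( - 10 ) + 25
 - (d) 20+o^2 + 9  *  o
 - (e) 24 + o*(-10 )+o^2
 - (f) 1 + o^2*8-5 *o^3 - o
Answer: a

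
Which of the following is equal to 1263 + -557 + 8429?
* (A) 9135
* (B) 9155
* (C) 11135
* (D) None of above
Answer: A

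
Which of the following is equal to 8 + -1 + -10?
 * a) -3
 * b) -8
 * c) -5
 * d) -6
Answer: a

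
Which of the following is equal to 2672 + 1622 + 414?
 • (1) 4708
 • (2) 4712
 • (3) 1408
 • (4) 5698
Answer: 1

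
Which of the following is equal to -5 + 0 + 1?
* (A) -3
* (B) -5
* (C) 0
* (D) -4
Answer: D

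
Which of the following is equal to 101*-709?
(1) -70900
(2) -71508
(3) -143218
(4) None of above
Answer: 4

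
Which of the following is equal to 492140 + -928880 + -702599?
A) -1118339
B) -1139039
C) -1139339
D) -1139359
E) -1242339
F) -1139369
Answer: C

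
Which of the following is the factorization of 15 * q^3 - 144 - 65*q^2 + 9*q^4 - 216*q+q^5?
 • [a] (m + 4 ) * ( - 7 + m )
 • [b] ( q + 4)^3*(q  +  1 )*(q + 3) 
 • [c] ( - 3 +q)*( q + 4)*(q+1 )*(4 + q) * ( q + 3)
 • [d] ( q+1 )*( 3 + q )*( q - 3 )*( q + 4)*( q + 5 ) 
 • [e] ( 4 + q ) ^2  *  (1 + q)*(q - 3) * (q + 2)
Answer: c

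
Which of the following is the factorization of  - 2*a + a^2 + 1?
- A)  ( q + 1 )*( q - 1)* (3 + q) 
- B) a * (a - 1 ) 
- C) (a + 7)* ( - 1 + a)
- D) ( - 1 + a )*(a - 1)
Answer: D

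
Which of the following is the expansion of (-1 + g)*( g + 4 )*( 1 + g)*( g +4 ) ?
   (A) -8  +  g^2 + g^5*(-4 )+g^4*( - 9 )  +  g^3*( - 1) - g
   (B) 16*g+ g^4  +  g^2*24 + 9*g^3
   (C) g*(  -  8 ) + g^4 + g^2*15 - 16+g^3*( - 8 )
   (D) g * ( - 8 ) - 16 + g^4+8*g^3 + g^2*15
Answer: D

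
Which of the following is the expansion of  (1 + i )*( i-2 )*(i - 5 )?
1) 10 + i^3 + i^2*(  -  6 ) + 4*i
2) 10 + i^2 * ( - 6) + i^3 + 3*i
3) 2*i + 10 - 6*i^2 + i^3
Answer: 2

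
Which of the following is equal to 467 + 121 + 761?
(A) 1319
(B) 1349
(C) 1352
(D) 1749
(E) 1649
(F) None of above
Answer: B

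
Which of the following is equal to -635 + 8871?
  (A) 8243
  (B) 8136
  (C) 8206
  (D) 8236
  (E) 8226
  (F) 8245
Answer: D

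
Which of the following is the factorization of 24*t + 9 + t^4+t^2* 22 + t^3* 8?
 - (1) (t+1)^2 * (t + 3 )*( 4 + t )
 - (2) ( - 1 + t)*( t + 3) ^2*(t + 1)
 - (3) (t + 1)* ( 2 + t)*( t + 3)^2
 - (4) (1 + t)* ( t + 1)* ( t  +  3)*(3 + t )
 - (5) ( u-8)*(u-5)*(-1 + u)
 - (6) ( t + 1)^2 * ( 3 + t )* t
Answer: 4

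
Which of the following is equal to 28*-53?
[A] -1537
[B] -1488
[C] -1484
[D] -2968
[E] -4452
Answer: C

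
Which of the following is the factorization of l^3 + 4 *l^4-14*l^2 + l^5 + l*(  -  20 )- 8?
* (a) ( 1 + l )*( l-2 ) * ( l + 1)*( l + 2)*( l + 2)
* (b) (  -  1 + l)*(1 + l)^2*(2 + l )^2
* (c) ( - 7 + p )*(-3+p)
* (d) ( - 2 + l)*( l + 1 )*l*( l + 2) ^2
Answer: a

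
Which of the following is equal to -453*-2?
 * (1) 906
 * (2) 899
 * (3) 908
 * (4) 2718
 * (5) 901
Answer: 1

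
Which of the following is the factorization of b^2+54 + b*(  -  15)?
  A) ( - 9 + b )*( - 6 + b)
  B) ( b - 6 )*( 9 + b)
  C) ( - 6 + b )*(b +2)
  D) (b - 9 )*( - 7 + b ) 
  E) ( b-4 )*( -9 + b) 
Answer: A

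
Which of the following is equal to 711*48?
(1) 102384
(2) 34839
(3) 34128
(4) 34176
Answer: 3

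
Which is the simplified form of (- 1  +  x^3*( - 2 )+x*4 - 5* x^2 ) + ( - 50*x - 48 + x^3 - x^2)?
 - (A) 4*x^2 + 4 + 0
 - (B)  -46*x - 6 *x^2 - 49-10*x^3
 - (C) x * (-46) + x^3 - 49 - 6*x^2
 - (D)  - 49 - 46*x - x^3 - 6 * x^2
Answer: D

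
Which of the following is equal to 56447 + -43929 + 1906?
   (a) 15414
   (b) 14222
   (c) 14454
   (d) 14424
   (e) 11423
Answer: d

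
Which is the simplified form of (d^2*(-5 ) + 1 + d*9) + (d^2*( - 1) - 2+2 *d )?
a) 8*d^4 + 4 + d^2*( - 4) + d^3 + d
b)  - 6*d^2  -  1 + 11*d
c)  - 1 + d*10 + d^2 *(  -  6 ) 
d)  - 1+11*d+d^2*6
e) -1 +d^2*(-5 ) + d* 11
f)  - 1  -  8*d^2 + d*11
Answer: b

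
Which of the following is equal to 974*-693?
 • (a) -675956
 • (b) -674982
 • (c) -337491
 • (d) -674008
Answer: b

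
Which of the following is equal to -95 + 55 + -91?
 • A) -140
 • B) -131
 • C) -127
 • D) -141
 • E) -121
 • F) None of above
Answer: B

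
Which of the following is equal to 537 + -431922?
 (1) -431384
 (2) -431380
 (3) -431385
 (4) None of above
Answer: 3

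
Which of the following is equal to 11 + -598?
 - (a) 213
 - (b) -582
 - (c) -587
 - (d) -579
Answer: c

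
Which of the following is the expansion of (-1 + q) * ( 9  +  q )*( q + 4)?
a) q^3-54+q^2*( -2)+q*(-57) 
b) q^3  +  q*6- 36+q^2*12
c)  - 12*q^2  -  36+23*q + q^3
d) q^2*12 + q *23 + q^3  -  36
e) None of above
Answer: d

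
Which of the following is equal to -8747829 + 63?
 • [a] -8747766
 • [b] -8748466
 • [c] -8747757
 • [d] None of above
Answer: a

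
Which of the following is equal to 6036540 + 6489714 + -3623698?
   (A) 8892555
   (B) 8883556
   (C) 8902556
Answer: C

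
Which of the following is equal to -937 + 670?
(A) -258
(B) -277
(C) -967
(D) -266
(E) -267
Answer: E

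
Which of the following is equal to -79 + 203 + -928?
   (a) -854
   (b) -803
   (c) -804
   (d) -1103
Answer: c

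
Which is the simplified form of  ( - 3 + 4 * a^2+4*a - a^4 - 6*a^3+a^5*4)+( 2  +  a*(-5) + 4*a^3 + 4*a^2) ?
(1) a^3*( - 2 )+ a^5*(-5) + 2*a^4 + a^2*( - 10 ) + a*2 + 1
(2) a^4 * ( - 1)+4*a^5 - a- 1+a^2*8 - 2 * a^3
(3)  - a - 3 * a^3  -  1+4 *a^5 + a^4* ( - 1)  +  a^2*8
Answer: 2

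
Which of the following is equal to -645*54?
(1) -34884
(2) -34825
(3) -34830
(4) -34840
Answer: 3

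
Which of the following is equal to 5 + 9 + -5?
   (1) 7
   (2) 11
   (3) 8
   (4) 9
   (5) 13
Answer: 4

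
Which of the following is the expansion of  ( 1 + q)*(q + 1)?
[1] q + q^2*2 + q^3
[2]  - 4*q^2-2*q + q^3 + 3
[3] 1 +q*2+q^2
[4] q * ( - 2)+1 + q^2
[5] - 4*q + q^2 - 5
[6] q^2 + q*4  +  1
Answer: 3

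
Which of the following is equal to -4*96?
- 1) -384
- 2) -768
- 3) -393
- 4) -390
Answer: 1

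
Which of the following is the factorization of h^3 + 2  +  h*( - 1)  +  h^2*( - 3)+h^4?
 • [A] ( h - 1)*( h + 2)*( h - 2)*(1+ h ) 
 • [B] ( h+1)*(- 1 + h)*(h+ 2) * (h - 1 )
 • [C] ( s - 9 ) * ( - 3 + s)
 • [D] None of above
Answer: B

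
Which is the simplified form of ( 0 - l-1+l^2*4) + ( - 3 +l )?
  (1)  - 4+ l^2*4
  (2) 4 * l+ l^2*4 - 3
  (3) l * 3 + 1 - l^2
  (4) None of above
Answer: 1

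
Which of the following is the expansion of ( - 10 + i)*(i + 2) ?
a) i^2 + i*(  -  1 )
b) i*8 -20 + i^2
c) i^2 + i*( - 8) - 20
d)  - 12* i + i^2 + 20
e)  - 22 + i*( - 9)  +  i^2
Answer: c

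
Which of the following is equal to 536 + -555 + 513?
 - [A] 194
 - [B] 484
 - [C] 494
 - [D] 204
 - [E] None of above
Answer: C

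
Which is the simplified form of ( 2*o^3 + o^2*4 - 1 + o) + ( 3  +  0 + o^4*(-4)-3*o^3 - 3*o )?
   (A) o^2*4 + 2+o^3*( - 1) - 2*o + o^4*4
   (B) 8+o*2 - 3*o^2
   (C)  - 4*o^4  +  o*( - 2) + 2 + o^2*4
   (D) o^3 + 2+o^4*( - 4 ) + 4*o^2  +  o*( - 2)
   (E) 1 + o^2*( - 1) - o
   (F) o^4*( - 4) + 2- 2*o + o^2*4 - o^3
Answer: F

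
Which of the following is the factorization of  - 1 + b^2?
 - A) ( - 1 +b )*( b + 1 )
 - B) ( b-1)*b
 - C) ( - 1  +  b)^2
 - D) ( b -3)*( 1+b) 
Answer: A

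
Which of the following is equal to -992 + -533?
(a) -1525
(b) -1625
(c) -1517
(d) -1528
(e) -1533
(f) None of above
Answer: a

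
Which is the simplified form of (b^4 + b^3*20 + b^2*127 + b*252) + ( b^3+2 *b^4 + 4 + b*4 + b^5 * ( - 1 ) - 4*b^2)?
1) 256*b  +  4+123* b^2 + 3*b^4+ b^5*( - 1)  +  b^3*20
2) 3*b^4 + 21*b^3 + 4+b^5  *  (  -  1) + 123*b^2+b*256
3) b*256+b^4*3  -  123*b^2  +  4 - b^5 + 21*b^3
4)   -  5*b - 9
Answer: 2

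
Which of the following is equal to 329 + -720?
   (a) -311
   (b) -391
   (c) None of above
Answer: b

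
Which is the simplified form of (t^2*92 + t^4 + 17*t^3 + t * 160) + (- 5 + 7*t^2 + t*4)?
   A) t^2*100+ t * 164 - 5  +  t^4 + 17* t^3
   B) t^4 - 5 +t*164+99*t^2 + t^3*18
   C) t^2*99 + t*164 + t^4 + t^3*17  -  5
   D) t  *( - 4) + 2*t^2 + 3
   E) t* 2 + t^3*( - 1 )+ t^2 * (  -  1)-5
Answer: C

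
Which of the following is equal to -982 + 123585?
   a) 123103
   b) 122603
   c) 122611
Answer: b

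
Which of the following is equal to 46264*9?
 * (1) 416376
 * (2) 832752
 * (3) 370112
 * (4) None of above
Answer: 1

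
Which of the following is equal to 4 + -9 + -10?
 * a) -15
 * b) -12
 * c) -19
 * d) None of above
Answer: a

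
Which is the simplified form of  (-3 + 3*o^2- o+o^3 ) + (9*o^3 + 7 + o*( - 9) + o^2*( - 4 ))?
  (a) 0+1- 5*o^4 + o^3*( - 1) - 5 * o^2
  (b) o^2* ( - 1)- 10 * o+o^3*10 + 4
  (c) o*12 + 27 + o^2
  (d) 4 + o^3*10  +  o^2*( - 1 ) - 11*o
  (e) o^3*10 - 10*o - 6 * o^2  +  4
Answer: b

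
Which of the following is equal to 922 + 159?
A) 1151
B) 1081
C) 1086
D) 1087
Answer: B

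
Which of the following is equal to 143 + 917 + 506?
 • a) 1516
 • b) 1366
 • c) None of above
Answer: c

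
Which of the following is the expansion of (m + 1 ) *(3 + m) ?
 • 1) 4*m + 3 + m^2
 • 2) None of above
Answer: 1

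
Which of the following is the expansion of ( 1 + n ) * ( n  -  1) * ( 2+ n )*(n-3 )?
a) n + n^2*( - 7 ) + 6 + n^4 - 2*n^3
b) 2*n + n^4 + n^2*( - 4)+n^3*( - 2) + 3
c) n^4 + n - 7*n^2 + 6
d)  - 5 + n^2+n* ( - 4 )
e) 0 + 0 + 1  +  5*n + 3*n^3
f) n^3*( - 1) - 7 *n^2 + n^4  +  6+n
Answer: f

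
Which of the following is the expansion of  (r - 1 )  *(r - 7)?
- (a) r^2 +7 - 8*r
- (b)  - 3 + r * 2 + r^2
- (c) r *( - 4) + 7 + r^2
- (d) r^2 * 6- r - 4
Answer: a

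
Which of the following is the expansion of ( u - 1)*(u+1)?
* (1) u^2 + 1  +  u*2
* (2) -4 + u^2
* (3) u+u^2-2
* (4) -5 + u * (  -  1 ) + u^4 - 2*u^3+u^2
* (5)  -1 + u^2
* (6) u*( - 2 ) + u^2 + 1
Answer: 5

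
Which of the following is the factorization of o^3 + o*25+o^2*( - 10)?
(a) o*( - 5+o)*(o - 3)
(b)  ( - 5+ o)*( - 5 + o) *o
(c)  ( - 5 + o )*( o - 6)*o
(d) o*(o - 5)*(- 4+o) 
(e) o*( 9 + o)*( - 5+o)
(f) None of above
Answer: b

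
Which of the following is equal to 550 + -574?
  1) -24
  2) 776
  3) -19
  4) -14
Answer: 1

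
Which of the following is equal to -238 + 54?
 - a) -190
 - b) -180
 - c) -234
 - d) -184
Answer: d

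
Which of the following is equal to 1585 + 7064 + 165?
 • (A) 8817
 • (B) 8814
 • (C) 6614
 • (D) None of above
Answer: B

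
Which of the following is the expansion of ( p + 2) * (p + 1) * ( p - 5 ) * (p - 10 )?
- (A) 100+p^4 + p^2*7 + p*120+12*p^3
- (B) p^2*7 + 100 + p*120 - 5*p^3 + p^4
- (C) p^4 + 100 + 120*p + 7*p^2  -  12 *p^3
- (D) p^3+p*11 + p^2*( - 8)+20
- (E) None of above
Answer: C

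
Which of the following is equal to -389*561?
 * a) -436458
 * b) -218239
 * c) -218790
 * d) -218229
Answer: d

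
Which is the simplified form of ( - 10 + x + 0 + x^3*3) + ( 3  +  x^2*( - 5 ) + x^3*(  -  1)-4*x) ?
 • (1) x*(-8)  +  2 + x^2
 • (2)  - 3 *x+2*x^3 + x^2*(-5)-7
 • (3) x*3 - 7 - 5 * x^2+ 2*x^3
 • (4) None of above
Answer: 2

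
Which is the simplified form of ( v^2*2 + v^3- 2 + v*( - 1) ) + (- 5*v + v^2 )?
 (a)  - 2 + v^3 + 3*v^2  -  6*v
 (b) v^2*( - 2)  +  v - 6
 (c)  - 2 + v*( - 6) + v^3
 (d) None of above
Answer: a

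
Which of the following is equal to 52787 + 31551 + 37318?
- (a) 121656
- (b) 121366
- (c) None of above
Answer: a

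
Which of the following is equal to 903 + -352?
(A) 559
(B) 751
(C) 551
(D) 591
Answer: C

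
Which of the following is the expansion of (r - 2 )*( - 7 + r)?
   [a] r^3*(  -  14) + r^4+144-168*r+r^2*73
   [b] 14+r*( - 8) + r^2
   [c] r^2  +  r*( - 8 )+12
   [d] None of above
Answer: d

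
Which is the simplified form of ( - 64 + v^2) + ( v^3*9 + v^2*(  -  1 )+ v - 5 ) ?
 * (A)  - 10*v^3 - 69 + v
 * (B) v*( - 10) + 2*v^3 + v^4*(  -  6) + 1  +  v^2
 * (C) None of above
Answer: C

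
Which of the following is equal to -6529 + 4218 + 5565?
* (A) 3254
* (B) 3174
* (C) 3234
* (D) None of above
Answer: A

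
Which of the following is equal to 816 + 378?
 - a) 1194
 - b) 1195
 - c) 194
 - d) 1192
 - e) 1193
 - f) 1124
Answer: a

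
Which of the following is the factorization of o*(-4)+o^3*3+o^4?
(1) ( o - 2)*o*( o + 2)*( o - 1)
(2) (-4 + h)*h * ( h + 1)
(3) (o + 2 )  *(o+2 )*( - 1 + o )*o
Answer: 3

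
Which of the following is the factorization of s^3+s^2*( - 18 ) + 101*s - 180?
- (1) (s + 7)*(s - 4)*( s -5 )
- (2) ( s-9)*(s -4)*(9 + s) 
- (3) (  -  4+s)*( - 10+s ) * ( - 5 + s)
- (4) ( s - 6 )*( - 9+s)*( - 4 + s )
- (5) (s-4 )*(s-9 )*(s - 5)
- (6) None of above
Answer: 5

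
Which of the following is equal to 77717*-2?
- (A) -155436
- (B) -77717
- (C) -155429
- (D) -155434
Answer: D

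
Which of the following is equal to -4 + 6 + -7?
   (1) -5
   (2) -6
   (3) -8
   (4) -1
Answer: 1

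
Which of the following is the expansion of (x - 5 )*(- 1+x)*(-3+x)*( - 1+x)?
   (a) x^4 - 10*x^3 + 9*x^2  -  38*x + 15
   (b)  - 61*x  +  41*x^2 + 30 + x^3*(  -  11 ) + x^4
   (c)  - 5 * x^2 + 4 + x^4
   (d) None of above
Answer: d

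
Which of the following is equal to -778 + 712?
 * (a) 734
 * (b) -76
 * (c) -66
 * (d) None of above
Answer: c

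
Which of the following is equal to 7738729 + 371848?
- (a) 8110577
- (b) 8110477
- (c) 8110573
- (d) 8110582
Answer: a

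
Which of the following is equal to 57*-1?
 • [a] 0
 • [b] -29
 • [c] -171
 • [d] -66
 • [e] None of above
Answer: e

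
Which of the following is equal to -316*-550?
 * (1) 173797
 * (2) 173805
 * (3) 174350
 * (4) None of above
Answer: 4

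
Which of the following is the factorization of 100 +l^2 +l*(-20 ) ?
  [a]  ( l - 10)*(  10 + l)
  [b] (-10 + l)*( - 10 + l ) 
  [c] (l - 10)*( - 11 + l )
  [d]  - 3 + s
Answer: b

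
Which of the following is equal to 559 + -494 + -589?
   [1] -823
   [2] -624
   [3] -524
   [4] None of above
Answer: 3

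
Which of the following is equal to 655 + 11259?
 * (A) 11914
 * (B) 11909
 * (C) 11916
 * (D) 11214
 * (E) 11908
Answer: A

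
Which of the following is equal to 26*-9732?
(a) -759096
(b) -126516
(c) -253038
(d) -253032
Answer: d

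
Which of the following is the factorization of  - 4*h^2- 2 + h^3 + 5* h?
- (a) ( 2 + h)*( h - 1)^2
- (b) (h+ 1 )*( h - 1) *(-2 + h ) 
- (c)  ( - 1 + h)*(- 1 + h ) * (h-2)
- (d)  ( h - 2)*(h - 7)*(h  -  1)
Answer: c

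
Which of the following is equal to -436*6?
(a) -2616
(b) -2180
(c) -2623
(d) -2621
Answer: a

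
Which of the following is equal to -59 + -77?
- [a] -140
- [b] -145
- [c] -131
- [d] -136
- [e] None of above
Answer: d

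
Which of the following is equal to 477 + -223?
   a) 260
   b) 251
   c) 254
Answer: c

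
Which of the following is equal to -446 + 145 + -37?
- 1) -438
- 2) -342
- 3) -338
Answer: 3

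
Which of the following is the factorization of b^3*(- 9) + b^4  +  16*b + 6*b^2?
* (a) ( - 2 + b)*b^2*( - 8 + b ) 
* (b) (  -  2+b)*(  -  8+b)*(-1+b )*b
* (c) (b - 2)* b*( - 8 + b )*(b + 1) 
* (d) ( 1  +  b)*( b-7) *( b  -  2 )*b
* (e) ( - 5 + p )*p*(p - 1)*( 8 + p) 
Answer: c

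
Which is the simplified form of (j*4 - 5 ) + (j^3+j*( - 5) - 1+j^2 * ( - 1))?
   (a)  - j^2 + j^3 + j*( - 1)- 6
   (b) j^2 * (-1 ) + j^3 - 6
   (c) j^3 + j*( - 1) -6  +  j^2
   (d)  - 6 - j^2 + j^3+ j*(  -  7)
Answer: a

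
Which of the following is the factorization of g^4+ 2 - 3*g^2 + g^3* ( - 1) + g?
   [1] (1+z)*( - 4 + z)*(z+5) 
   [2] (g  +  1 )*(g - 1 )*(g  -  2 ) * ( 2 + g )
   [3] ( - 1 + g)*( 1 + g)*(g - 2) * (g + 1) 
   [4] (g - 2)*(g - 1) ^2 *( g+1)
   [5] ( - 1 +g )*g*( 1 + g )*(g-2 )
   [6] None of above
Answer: 3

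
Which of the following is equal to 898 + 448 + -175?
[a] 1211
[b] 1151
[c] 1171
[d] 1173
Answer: c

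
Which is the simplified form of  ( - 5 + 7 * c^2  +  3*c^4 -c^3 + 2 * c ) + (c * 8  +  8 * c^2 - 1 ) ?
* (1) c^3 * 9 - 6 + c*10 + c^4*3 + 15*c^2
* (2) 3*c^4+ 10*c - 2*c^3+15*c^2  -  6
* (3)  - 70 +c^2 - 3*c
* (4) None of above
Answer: 4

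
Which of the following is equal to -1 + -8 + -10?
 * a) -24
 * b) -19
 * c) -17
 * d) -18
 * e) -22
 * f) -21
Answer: b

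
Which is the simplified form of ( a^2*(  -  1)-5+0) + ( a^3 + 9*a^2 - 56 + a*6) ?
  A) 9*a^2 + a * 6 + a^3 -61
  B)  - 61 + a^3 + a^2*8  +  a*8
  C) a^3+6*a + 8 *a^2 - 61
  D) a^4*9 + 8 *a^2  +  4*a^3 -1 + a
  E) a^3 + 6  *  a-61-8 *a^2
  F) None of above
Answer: C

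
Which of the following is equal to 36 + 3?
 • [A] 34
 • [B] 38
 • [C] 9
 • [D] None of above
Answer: D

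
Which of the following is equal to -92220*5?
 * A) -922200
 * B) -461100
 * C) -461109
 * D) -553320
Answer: B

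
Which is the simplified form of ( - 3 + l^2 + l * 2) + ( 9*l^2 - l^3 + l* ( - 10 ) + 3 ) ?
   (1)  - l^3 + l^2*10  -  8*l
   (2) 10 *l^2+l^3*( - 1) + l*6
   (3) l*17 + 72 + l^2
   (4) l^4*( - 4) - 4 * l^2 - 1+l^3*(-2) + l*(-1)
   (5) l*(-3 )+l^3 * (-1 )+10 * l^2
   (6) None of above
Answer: 1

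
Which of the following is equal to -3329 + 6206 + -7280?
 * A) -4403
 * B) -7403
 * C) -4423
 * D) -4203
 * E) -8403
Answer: A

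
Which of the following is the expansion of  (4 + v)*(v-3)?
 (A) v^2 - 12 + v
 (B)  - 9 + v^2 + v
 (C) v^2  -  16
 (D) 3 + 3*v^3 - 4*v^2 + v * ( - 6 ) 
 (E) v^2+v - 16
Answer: A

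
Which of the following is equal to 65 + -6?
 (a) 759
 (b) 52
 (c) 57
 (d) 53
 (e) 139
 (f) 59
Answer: f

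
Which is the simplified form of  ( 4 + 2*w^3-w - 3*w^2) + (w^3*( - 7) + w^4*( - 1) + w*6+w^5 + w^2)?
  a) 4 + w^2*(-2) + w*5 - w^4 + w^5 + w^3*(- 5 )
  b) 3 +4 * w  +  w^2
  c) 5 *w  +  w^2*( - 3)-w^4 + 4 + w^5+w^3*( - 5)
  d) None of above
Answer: a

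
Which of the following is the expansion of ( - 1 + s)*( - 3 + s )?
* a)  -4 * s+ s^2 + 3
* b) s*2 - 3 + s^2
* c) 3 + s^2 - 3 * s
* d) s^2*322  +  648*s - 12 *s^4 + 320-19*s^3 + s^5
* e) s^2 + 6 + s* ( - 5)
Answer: a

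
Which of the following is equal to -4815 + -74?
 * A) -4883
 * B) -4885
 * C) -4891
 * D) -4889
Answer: D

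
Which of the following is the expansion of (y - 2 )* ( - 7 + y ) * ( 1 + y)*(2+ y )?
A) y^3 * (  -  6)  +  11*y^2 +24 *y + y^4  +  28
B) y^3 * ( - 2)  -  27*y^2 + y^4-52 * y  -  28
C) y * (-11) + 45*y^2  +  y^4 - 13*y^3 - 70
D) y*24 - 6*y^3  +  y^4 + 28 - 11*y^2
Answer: D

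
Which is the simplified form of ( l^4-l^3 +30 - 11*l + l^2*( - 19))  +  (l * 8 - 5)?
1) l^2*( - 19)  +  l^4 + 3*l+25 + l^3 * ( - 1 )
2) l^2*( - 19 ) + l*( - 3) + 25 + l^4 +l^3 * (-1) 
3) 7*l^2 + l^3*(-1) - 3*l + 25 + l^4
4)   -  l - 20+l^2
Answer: 2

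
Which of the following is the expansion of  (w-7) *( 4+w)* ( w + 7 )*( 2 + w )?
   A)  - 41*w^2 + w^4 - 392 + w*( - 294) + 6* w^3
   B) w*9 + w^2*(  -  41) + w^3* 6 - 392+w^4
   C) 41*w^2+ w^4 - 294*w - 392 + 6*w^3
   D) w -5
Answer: A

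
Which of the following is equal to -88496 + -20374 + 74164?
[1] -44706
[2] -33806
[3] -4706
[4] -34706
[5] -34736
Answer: 4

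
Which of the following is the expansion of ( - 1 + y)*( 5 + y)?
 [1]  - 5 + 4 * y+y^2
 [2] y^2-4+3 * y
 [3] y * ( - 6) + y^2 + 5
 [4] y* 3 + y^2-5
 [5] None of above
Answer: 1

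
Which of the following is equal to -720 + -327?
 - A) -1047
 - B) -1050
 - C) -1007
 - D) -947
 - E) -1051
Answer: A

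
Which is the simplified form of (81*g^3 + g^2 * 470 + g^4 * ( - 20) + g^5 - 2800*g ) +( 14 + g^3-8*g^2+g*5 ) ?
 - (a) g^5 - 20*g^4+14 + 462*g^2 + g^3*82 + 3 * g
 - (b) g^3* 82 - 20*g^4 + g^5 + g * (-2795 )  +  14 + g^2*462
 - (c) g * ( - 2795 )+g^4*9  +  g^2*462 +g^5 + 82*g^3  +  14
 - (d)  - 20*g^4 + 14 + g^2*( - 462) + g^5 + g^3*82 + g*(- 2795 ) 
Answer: b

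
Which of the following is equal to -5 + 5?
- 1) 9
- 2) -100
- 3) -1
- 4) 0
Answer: 4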